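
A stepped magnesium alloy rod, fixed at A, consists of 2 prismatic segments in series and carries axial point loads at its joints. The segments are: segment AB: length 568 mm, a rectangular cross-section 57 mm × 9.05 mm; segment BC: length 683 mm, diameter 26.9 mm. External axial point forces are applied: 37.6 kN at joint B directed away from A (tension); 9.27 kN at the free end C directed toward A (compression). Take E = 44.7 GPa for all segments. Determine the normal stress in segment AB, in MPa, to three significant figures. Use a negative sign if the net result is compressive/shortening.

54.9 MPa

Internal axial forces (sectioning from the free end, tension +): N_BC = -9.27 kN, N_AB = 28.33 kN.
A_AB = 515.9 mm².
σ_AB = N_AB/A_AB = 28330/515.9 = 54.92 MPa.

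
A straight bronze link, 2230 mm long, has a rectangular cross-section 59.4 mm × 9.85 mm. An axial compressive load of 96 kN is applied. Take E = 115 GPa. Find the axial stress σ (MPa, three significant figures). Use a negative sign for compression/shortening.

-164 MPa

A = 585.1 mm².
σ = N/A = -96000/585.1 = -164.1 MPa.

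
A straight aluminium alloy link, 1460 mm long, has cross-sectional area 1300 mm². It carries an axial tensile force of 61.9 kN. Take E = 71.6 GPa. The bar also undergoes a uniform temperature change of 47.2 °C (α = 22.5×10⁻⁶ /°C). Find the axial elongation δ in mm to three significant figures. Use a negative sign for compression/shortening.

2.52 mm

δ_mech = NL/(AE) = 61900·1460/(1300·71600) = 0.9709 mm.
δ_thermal = αLΔT = 22.5e-6·1460·47.2 = 1.551 mm.
δ = δ_mech + δ_thermal = 2.521 mm.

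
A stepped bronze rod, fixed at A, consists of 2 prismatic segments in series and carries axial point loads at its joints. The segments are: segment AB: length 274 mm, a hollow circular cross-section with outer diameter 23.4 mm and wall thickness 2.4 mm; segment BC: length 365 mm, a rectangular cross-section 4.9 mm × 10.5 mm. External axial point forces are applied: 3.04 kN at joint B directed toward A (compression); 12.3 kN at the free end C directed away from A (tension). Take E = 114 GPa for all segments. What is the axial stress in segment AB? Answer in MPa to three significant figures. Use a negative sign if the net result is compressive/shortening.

Internal axial forces (sectioning from the free end, tension +): N_BC = 12.3 kN, N_AB = 9.26 kN.
A_AB = 158.3 mm².
σ_AB = N_AB/A_AB = 9260/158.3 = 58.48 MPa.

58.5 MPa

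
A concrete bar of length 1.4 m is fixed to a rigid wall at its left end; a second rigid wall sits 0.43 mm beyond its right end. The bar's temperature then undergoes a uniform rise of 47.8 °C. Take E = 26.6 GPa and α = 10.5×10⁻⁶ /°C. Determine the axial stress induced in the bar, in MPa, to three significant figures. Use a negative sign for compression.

Free thermal expansion αLΔT = 10.5e-6 · 1400 · 47.8 = 0.7027 mm.
The walls engage after the gap closes; constrained expansion = 0.7027 − 0.43 = 0.2727 mm.
The walls impose strain ε = −(0.2727)/1400 = -1.9476e-04; σ = Eε = 26600 · -1.9476e-04 = -5.181 MPa.

-5.18 MPa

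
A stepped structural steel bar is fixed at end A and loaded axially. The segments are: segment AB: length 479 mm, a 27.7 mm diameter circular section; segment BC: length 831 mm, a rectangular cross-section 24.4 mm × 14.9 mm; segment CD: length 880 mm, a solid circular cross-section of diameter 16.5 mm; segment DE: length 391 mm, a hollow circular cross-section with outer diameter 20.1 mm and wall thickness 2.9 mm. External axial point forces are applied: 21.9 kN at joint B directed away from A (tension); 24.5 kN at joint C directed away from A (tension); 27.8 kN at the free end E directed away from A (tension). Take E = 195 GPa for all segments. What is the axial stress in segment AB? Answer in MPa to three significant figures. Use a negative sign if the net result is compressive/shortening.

123 MPa

Internal axial forces (sectioning from the free end, tension +): N_DE = 27.8 kN, N_CD = 27.8 kN, N_BC = 52.3 kN, N_AB = 74.2 kN.
A_AB = 602.6 mm².
σ_AB = N_AB/A_AB = 74200/602.6 = 123.1 MPa.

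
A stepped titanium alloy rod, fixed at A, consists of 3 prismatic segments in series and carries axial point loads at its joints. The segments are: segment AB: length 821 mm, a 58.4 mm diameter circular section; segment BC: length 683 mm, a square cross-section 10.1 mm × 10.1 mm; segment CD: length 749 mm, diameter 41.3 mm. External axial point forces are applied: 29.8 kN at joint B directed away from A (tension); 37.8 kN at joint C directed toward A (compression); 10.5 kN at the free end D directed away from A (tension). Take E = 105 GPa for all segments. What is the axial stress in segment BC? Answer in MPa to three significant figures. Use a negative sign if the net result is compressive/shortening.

-268 MPa

Internal axial forces (sectioning from the free end, tension +): N_CD = 10.5 kN, N_BC = -27.3 kN, N_AB = 2.5 kN.
A_BC = 102 mm².
σ_BC = N_BC/A_BC = -27300/102 = -267.6 MPa.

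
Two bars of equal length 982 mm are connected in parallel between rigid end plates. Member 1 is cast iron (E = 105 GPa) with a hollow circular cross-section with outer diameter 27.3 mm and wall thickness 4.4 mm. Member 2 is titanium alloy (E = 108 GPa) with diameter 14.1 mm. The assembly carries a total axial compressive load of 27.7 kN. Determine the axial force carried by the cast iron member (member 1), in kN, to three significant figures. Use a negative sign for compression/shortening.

A_1 = 316.5 mm².
A_2 = 156.1 mm².
Equal strain + equilibrium ⇒ each member carries load in proportion to AE: A₁E₁ = 33240000 N, A₂E₂ = 16860000 N, ΣAE = 50100000 N.
F₁ = P·A₁E₁/ΣAE = -27700·33240000/50100000 = -18380 N.

-18.4 kN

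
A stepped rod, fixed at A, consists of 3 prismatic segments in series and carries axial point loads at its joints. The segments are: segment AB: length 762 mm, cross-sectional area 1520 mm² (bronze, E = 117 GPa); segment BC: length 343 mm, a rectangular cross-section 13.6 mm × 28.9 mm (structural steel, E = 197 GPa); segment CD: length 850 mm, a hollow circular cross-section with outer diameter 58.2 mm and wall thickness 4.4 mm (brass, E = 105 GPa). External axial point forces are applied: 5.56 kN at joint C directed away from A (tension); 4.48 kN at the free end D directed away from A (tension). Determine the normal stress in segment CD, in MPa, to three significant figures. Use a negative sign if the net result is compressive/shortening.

Internal axial forces (sectioning from the free end, tension +): N_CD = 4.48 kN, N_BC = 10.04 kN, N_AB = 10.04 kN.
A_CD = 743.7 mm².
σ_CD = N_CD/A_CD = 4480/743.7 = 6.024 MPa.

6.02 MPa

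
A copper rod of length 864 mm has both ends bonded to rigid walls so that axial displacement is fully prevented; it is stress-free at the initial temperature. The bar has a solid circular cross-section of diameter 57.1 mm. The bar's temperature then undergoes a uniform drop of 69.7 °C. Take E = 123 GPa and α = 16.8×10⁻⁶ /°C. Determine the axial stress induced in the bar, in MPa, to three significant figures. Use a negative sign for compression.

Free thermal expansion αLΔT = 16.8e-6 · 864 · -69.7 = -1.012 mm.
The walls impose strain ε = −(-1.012)/864 = 1.1710e-03; σ = Eε = 123000 · 1.1710e-03 = 144 MPa.

144 MPa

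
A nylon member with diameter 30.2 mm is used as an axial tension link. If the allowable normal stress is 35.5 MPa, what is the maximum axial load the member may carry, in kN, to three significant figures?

A = 716.3 mm².
P_max = σ_allow · A = 35.5 · 716.3 = 25430 N = 25.43 kN.

25.4 kN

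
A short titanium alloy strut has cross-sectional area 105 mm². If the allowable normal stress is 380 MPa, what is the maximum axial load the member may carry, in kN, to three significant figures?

39.9 kN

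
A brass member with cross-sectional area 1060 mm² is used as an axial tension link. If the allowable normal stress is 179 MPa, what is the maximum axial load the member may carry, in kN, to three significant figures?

190 kN

P_max = σ_allow · A = 179 · 1060 = 189700 N = 189.7 kN.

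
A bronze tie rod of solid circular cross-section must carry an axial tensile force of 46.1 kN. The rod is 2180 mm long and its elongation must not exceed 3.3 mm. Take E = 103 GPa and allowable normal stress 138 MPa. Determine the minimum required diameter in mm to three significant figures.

20.6 mm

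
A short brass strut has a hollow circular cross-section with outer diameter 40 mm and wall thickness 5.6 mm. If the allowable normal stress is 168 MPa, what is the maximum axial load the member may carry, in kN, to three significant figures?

102 kN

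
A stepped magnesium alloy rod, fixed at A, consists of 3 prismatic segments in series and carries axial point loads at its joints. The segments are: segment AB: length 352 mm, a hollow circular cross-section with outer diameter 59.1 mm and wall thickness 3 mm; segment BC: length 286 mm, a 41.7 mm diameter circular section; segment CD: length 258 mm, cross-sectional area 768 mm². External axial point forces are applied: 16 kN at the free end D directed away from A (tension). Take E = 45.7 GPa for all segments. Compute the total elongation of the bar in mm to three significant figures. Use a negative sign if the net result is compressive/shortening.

0.424 mm

Internal axial forces (sectioning from the free end, tension +): N_CD = 16 kN, N_BC = 16 kN, N_AB = 16 kN.
A_AB = 528.7 mm².
A_BC = 1366 mm².
δ_AB = 16000·352/(528.7·45700) = 0.2331 mm
δ_BC = 16000·286/(1366·45700) = 0.07332 mm
δ_CD = 16000·258/(768·45700) = 0.1176 mm
δ = Σδ_i = 0.424 mm.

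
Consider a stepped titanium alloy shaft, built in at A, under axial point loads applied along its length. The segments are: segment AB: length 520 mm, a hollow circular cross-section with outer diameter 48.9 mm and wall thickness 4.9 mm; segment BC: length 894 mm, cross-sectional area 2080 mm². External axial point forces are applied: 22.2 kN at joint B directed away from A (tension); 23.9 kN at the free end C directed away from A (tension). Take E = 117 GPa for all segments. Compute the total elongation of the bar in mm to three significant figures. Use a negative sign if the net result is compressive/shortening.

0.390 mm

Internal axial forces (sectioning from the free end, tension +): N_BC = 23.9 kN, N_AB = 46.1 kN.
A_AB = 677.3 mm².
δ_AB = 46100·520/(677.3·117000) = 0.3025 mm
δ_BC = 23900·894/(2080·117000) = 0.0878 mm
δ = Σδ_i = 0.3903 mm.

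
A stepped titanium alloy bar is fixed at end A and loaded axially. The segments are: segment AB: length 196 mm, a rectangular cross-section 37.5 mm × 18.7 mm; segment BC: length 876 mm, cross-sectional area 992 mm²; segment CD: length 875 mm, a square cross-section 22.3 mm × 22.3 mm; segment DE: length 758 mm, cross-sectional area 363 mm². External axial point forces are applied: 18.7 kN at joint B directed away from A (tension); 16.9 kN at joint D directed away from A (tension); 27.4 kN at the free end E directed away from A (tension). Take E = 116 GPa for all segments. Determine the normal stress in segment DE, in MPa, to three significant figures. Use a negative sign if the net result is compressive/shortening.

Internal axial forces (sectioning from the free end, tension +): N_DE = 27.4 kN, N_CD = 44.3 kN, N_BC = 44.3 kN, N_AB = 63 kN.
σ_DE = N_DE/A_DE = 27400/363 = 75.48 MPa.

75.5 MPa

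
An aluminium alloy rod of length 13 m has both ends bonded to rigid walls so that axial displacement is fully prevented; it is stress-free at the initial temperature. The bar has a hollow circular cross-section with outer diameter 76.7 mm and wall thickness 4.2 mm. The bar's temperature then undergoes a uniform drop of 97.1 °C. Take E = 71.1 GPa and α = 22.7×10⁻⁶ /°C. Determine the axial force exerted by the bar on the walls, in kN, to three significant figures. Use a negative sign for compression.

150 kN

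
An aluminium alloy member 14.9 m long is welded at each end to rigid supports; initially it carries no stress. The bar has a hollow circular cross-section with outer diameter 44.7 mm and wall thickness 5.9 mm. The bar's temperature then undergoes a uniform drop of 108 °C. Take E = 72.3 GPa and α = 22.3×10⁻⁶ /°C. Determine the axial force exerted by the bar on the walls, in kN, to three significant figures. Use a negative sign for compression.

Free thermal expansion αLΔT = 22.3e-6 · 14900 · -108 = -35.89 mm.
The walls impose strain ε = −(-35.89)/14900 = 2.4084e-03; σ = Eε = 72300 · 2.4084e-03 = 174.1 MPa.
Wall reaction R = σ·A = 174.1·719.2 = 125200 N = 125.2 kN.

125 kN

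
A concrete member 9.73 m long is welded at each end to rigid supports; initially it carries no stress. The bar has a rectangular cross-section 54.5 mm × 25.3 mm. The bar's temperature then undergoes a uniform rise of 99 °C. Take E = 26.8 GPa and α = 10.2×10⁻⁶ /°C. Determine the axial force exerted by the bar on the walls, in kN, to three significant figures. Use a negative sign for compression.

Free thermal expansion αLΔT = 10.2e-6 · 9730 · 99 = 9.825 mm.
The walls impose strain ε = −(9.825)/9730 = -1.0098e-03; σ = Eε = 26800 · -1.0098e-03 = -27.06 MPa.
Wall reaction R = σ·A = -27.06·1379 = -37320 N = -37.32 kN.

-37.3 kN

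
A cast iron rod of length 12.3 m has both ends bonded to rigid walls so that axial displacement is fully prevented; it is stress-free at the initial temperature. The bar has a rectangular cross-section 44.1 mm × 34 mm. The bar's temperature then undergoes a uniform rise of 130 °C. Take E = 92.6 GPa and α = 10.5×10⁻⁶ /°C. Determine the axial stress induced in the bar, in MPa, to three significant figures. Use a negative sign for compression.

Free thermal expansion αLΔT = 10.5e-6 · 12300 · 130 = 16.79 mm.
The walls impose strain ε = −(16.79)/12300 = -1.3650e-03; σ = Eε = 92600 · -1.3650e-03 = -126.4 MPa.

-126 MPa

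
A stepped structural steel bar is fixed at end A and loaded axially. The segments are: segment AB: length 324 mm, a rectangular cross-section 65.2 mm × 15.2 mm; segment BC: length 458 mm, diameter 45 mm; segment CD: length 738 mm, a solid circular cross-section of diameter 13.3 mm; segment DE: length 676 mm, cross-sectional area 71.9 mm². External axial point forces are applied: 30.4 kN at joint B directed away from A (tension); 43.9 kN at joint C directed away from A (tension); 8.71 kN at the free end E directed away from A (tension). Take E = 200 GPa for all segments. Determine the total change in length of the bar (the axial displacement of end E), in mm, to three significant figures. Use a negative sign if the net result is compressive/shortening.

0.852 mm

Internal axial forces (sectioning from the free end, tension +): N_DE = 8.71 kN, N_CD = 8.71 kN, N_BC = 52.61 kN, N_AB = 83.01 kN.
A_AB = 991 mm².
A_BC = 1590 mm².
A_CD = 138.9 mm².
δ_AB = 83010·324/(991·200000) = 0.1357 mm
δ_BC = 52610·458/(1590·200000) = 0.07575 mm
δ_CD = 8710·738/(138.9·200000) = 0.2313 mm
δ_DE = 8710·676/(71.9·200000) = 0.4095 mm
δ = Σδ_i = 0.8522 mm.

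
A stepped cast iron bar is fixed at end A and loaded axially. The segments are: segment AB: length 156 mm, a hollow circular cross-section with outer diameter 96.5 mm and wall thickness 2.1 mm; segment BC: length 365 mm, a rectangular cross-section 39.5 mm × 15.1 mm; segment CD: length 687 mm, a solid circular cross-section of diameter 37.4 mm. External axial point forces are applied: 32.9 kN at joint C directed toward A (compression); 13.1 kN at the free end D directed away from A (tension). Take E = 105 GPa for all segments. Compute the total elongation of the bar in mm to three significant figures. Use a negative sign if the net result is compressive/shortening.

-0.0846 mm

Internal axial forces (sectioning from the free end, tension +): N_CD = 13.1 kN, N_BC = -19.8 kN, N_AB = -19.8 kN.
A_AB = 622.8 mm².
A_BC = 596.4 mm².
A_CD = 1099 mm².
δ_AB = -19800·156/(622.8·105000) = -0.04723 mm
δ_BC = -19800·365/(596.4·105000) = -0.1154 mm
δ_CD = 13100·687/(1099·105000) = 0.07802 mm
δ = Σδ_i = -0.08461 mm.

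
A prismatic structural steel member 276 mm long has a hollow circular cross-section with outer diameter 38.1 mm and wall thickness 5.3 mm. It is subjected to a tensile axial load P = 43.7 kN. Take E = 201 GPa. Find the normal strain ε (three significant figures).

3.98e-04

A = 546.1 mm².
σ = N/A = 80.02 MPa; ε = σ/E = 80.02/201000 = 3.981e-04.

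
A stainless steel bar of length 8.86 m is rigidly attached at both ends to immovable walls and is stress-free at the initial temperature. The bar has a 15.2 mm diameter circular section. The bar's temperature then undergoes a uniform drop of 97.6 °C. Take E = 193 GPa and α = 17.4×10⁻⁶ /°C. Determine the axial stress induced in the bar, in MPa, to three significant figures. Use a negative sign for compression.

Free thermal expansion αLΔT = 17.4e-6 · 8860 · -97.6 = -15.05 mm.
The walls impose strain ε = −(-15.05)/8860 = 1.6982e-03; σ = Eε = 193000 · 1.6982e-03 = 327.8 MPa.

328 MPa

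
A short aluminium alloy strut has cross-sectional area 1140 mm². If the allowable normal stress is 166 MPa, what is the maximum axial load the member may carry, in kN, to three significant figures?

189 kN

P_max = σ_allow · A = 166 · 1140 = 189200 N = 189.2 kN.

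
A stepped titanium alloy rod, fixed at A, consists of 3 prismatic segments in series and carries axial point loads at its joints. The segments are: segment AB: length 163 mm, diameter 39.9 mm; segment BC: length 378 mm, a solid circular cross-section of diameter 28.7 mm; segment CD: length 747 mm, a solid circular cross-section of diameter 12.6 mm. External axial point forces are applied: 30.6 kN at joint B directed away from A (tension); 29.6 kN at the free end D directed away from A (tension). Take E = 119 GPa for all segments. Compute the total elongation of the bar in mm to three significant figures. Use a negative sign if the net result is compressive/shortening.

1.70 mm

Internal axial forces (sectioning from the free end, tension +): N_CD = 29.6 kN, N_BC = 29.6 kN, N_AB = 60.2 kN.
A_AB = 1250 mm².
A_BC = 646.9 mm².
A_CD = 124.7 mm².
δ_AB = 60200·163/(1250·119000) = 0.06595 mm
δ_BC = 29600·378/(646.9·119000) = 0.1453 mm
δ_CD = 29600·747/(124.7·119000) = 1.49 mm
δ = Σδ_i = 1.701 mm.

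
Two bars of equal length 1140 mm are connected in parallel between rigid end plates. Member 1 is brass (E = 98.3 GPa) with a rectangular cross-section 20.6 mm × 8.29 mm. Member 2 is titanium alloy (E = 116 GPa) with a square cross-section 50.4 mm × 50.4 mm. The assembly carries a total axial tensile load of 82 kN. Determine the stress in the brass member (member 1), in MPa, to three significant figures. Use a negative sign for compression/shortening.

A_1 = 170.8 mm².
A_2 = 2540 mm².
Equal strain + equilibrium ⇒ each member carries load in proportion to AE: A₁E₁ = 16790000 N, A₂E₂ = 294700000 N, ΣAE = 311400000 N.
σ₁ = P·E₁/ΣAE = 82000·98300/311400000 = 25.88 MPa.

25.9 MPa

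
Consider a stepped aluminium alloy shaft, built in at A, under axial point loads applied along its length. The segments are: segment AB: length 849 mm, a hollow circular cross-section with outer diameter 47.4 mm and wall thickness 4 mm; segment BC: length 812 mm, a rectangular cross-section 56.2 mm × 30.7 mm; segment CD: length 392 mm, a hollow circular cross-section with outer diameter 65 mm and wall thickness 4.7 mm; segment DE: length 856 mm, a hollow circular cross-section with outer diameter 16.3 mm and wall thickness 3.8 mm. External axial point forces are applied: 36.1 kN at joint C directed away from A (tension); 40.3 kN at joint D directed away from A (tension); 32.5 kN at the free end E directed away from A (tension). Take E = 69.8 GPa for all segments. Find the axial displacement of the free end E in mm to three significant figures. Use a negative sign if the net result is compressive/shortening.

Internal axial forces (sectioning from the free end, tension +): N_DE = 32.5 kN, N_CD = 72.8 kN, N_BC = 108.9 kN, N_AB = 108.9 kN.
A_AB = 545.4 mm².
A_BC = 1725 mm².
A_CD = 890.4 mm².
A_DE = 149.2 mm².
δ_AB = 108900·849/(545.4·69800) = 2.429 mm
δ_BC = 108900·812/(1725·69800) = 0.7343 mm
δ_CD = 72800·392/(890.4·69800) = 0.4592 mm
δ_DE = 32500·856/(149.2·69800) = 2.671 mm
δ = Σδ_i = 6.293 mm.

6.29 mm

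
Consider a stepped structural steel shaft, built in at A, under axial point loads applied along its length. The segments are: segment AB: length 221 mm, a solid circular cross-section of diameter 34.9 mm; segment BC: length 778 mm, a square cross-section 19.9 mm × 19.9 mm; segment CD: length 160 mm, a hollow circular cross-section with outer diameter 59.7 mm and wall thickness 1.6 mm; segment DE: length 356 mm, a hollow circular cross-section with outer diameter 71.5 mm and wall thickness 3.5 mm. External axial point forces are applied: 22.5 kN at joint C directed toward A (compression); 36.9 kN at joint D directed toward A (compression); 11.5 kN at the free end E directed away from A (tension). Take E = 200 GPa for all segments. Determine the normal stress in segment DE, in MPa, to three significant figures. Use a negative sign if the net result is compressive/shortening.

Internal axial forces (sectioning from the free end, tension +): N_DE = 11.5 kN, N_CD = -25.4 kN, N_BC = -47.9 kN, N_AB = -47.9 kN.
A_DE = 747.7 mm².
σ_DE = N_DE/A_DE = 11500/747.7 = 15.38 MPa.

15.4 MPa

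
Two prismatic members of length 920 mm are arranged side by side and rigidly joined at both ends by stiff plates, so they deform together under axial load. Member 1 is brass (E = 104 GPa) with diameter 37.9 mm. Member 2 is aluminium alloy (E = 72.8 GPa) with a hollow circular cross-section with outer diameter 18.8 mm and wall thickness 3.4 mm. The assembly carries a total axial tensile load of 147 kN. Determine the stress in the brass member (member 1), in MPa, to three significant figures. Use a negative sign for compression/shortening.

A_1 = 1128 mm².
A_2 = 164.5 mm².
Equal strain + equilibrium ⇒ each member carries load in proportion to AE: A₁E₁ = 117300000 N, A₂E₂ = 11980000 N, ΣAE = 129300000 N.
σ₁ = P·E₁/ΣAE = 147000·104000/129300000 = 118.2 MPa.

118 MPa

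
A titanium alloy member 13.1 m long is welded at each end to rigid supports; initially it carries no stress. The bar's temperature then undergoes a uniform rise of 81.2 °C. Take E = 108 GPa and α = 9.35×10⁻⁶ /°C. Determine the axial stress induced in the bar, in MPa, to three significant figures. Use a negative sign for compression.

Free thermal expansion αLΔT = 9.35e-6 · 13100 · 81.2 = 9.946 mm.
The walls impose strain ε = −(9.946)/13100 = -7.5922e-04; σ = Eε = 108000 · -7.5922e-04 = -82 MPa.

-82.0 MPa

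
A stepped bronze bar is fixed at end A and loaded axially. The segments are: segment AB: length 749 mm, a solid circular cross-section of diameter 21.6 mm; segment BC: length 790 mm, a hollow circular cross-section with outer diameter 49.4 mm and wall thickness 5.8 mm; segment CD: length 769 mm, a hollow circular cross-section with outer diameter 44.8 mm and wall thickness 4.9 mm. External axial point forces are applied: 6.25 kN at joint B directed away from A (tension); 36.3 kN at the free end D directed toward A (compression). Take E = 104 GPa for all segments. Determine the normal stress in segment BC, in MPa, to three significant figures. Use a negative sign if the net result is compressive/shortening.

-45.7 MPa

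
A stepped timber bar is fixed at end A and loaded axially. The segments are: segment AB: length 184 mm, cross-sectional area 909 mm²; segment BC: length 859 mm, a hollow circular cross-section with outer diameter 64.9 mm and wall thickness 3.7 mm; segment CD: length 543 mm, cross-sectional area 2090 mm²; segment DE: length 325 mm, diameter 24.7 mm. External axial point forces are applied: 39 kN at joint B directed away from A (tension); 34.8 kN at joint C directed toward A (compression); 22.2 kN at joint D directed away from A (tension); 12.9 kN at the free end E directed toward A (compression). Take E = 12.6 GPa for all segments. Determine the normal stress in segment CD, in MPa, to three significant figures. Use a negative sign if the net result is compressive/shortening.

Internal axial forces (sectioning from the free end, tension +): N_DE = -12.9 kN, N_CD = 9.3 kN, N_BC = -25.5 kN, N_AB = 13.5 kN.
σ_CD = N_CD/A_CD = 9300/2090 = 4.45 MPa.

4.45 MPa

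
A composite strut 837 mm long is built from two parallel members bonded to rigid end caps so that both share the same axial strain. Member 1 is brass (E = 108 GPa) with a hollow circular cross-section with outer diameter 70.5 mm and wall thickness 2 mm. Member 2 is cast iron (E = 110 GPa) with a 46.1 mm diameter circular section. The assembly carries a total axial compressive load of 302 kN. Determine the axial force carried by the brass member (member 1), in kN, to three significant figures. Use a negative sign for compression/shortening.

-61.0 kN

A_1 = 430.4 mm².
A_2 = 1669 mm².
Equal strain + equilibrium ⇒ each member carries load in proportion to AE: A₁E₁ = 46480000 N, A₂E₂ = 183600000 N, ΣAE = 230100000 N.
F₁ = P·A₁E₁/ΣAE = -302000·46480000/230100000 = -61010 N.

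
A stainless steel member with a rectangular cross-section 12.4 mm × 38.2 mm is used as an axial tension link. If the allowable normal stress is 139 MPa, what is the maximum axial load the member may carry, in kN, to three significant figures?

A = 473.7 mm².
P_max = σ_allow · A = 139 · 473.7 = 65840 N = 65.84 kN.

65.8 kN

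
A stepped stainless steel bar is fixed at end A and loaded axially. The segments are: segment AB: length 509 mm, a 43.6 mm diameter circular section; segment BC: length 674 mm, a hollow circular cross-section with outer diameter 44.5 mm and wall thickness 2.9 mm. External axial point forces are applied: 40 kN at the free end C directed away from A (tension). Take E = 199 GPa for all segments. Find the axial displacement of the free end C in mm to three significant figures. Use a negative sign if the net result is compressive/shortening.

Internal axial forces (sectioning from the free end, tension +): N_BC = 40 kN, N_AB = 40 kN.
A_AB = 1493 mm².
A_BC = 379 mm².
δ_AB = 40000·509/(1493·199000) = 0.06853 mm
δ_BC = 40000·674/(379·199000) = 0.3575 mm
δ = Σδ_i = 0.426 mm.

0.426 mm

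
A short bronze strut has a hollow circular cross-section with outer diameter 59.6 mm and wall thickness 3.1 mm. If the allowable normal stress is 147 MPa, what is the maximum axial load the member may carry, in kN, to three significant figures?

80.9 kN

A = 550.2 mm².
P_max = σ_allow · A = 147 · 550.2 = 80890 N = 80.89 kN.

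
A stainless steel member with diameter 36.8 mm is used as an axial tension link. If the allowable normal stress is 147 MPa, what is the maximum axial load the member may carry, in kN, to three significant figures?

156 kN

A = 1064 mm².
P_max = σ_allow · A = 147 · 1064 = 156400 N = 156.4 kN.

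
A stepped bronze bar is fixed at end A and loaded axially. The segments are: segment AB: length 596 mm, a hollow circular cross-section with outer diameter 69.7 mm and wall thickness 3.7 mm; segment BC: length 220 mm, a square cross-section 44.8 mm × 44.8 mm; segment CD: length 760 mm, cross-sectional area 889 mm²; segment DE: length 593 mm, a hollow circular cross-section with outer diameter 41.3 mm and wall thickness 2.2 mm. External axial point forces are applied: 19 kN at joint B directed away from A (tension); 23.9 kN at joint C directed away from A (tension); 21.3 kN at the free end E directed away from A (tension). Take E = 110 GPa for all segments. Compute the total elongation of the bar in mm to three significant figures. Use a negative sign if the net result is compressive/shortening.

1.09 mm

Internal axial forces (sectioning from the free end, tension +): N_DE = 21.3 kN, N_CD = 21.3 kN, N_BC = 45.2 kN, N_AB = 64.2 kN.
A_AB = 767.2 mm².
A_BC = 2007 mm².
A_DE = 270.2 mm².
δ_AB = 64200·596/(767.2·110000) = 0.4534 mm
δ_BC = 45200·220/(2007·110000) = 0.04504 mm
δ_CD = 21300·760/(889·110000) = 0.1655 mm
δ_DE = 21300·593/(270.2·110000) = 0.4249 mm
δ = Σδ_i = 1.089 mm.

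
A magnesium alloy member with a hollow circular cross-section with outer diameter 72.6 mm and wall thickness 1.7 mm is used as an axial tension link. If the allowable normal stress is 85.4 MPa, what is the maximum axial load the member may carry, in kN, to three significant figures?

A = 378.7 mm².
P_max = σ_allow · A = 85.4 · 378.7 = 32340 N = 32.34 kN.

32.3 kN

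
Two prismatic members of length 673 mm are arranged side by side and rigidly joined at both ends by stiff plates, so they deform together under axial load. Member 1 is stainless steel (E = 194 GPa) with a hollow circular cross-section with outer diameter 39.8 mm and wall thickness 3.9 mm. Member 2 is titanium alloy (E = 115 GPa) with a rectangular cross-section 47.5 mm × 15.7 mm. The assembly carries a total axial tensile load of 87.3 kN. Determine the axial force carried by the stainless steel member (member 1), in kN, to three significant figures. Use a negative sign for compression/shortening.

A_1 = 439.9 mm².
A_2 = 745.8 mm².
Equal strain + equilibrium ⇒ each member carries load in proportion to AE: A₁E₁ = 85330000 N, A₂E₂ = 85760000 N, ΣAE = 171100000 N.
F₁ = P·A₁E₁/ΣAE = 87300·85330000/171100000 = 43540 N.

43.5 kN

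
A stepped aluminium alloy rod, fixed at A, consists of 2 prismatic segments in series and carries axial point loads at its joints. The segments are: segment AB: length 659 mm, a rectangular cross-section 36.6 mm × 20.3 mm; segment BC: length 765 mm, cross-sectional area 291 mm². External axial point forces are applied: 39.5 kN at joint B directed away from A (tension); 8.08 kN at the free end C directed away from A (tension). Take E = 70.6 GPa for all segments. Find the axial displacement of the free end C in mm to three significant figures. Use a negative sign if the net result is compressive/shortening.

0.899 mm

Internal axial forces (sectioning from the free end, tension +): N_BC = 8.08 kN, N_AB = 47.58 kN.
A_AB = 743 mm².
δ_AB = 47580·659/(743·70600) = 0.5978 mm
δ_BC = 8080·765/(291·70600) = 0.3009 mm
δ = Σδ_i = 0.8986 mm.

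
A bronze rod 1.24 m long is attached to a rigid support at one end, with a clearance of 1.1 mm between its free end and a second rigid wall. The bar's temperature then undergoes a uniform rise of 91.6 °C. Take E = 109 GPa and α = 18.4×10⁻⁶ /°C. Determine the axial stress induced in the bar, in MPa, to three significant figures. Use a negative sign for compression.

Free thermal expansion αLΔT = 18.4e-6 · 1240 · 91.6 = 2.09 mm.
The walls engage after the gap closes; constrained expansion = 2.09 − 1.1 = 0.9899 mm.
The walls impose strain ε = −(0.9899)/1240 = -7.9834e-04; σ = Eε = 109000 · -7.9834e-04 = -87.02 MPa.

-87.0 MPa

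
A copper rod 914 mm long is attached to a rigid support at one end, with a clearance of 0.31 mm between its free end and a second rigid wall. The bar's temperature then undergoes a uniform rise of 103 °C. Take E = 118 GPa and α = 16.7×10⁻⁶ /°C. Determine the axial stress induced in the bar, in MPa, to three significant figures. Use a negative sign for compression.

Free thermal expansion αLΔT = 16.7e-6 · 914 · 103 = 1.572 mm.
The walls engage after the gap closes; constrained expansion = 1.572 − 0.31 = 1.262 mm.
The walls impose strain ε = −(1.262)/914 = -1.3809e-03; σ = Eε = 118000 · -1.3809e-03 = -162.9 MPa.

-163 MPa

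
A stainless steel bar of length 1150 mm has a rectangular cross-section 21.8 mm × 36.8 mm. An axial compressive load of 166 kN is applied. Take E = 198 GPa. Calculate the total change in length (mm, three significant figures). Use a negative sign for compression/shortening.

-1.20 mm

A = 802.2 mm².
δ_mech = NL/(AE) = -166000·1150/(802.2·198000) = -1.202 mm.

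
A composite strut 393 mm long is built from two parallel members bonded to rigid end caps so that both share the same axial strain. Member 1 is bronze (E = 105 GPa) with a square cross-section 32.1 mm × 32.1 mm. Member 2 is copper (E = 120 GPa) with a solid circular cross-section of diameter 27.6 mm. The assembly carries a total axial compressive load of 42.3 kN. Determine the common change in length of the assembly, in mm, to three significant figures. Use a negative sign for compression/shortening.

-0.0924 mm

A_1 = 1030 mm².
A_2 = 598.3 mm².
Equal strain + equilibrium ⇒ each member carries load in proportion to AE: A₁E₁ = 108200000 N, A₂E₂ = 71790000 N, ΣAE = 180000000 N.
δ = PL/ΣAE = -42300·393/180000000 = -0.09236 mm.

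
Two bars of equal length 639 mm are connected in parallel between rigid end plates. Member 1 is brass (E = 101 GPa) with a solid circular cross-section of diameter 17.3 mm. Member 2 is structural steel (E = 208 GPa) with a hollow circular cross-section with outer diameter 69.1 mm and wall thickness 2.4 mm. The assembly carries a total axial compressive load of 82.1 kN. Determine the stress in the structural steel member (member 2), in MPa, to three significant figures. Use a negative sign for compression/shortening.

A_1 = 235.1 mm².
A_2 = 502.9 mm².
Equal strain + equilibrium ⇒ each member carries load in proportion to AE: A₁E₁ = 23740000 N, A₂E₂ = 104600000 N, ΣAE = 128300000 N.
σ₂ = P·E₂/ΣAE = -82100·208000/128300000 = -133.1 MPa.

-133 MPa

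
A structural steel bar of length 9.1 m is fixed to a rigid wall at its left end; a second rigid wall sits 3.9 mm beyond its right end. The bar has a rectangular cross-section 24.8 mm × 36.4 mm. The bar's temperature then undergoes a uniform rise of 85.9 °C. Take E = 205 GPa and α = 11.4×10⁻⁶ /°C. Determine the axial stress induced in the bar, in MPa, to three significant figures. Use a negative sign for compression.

Free thermal expansion αLΔT = 11.4e-6 · 9100 · 85.9 = 8.911 mm.
The walls engage after the gap closes; constrained expansion = 8.911 − 3.9 = 5.011 mm.
The walls impose strain ε = −(5.011)/9100 = -5.5069e-04; σ = Eε = 205000 · -5.5069e-04 = -112.9 MPa.

-113 MPa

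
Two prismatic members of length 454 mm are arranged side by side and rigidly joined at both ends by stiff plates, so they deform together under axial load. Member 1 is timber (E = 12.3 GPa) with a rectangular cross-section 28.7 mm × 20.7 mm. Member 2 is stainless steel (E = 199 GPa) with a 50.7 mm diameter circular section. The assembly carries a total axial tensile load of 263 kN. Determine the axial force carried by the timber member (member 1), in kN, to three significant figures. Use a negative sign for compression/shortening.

A_1 = 594.1 mm².
A_2 = 2019 mm².
Equal strain + equilibrium ⇒ each member carries load in proportion to AE: A₁E₁ = 7307000 N, A₂E₂ = 401800000 N, ΣAE = 409100000 N.
F₁ = P·A₁E₁/ΣAE = 263000·7307000/409100000 = 4698 N.

4.70 kN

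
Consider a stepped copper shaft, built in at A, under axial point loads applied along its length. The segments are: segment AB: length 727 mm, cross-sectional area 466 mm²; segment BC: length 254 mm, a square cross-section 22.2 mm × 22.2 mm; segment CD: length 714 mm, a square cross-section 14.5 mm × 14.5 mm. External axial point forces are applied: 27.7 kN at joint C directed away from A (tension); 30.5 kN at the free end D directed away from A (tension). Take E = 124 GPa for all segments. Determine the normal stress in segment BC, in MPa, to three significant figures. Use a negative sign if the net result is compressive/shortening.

Internal axial forces (sectioning from the free end, tension +): N_CD = 30.5 kN, N_BC = 58.2 kN, N_AB = 58.2 kN.
A_BC = 492.8 mm².
σ_BC = N_BC/A_BC = 58200/492.8 = 118.1 MPa.

118 MPa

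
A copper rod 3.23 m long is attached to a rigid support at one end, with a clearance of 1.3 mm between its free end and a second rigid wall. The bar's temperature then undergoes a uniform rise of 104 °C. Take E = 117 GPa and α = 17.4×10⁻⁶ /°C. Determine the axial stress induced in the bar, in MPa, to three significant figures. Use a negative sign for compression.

Free thermal expansion αLΔT = 17.4e-6 · 3230 · 104 = 5.845 mm.
The walls engage after the gap closes; constrained expansion = 5.845 − 1.3 = 4.545 mm.
The walls impose strain ε = −(4.545)/3230 = -1.4071e-03; σ = Eε = 117000 · -1.4071e-03 = -164.6 MPa.

-165 MPa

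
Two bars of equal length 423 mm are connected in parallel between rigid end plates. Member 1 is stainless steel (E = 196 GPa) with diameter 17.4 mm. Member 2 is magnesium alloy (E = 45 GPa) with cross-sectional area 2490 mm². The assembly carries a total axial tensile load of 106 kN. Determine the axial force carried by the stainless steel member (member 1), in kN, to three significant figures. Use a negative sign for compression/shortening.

31.1 kN

A_1 = 237.8 mm².
Equal strain + equilibrium ⇒ each member carries load in proportion to AE: A₁E₁ = 46610000 N, A₂E₂ = 112000000 N, ΣAE = 158700000 N.
F₁ = P·A₁E₁/ΣAE = 106000·46610000/158700000 = 31140 N.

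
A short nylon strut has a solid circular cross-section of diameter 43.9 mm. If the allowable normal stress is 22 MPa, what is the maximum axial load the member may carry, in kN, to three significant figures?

A = 1514 mm².
P_max = σ_allow · A = 22 · 1514 = 33300 N = 33.3 kN.

33.3 kN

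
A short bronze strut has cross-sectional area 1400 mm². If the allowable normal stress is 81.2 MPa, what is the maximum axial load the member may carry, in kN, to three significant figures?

P_max = σ_allow · A = 81.2 · 1400 = 113700 N = 113.7 kN.

114 kN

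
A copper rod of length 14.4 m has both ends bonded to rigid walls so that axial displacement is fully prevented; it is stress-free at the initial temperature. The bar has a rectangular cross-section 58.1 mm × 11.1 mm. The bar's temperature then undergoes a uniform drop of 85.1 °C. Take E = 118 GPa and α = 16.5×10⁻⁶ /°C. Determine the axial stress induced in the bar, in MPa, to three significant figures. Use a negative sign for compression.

166 MPa

Free thermal expansion αLΔT = 16.5e-6 · 14400 · -85.1 = -20.22 mm.
The walls impose strain ε = −(-20.22)/14400 = 1.4041e-03; σ = Eε = 118000 · 1.4041e-03 = 165.7 MPa.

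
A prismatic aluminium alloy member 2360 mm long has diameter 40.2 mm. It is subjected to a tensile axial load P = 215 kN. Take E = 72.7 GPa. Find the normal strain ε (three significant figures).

0.00233

A = 1269 mm².
σ = N/A = 169.4 MPa; ε = σ/E = 169.4/72700 = 2.330e-03.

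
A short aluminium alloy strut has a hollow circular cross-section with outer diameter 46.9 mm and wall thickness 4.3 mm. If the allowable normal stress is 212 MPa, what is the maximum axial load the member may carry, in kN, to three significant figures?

A = 575.5 mm².
P_max = σ_allow · A = 212 · 575.5 = 122000 N = 122 kN.

122 kN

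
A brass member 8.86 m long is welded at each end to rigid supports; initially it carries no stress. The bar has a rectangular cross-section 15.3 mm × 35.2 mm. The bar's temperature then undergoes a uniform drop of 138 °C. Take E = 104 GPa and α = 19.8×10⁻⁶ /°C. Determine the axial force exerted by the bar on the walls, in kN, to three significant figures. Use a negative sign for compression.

Free thermal expansion αLΔT = 19.8e-6 · 8860 · -138 = -24.21 mm.
The walls impose strain ε = −(-24.21)/8860 = 2.7324e-03; σ = Eε = 104000 · 2.7324e-03 = 284.2 MPa.
Wall reaction R = σ·A = 284.2·538.6 = 153000 N = 153 kN.

153 kN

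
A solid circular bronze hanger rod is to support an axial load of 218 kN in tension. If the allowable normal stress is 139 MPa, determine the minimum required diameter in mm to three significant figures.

44.7 mm

Required area A ≥ P/σ_allow = 218000/139 = 1568 mm².
For a solid circular section, d ≥ √(4A/π) = 44.69 mm.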